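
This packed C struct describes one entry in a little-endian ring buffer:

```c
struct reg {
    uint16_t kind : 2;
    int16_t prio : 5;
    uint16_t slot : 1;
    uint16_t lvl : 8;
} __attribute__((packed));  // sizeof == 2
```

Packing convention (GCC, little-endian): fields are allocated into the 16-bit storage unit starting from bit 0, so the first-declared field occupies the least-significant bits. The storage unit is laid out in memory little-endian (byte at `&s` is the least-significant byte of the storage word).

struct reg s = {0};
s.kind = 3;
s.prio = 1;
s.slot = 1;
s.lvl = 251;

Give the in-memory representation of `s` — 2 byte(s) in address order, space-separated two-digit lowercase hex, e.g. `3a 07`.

87 fb

kind:2 = 3 → 0x3 << 0 → word 0x0003
prio:5 = 1 → 0x1 << 2 → word 0x0007
slot:1 = 1 → 0x1 << 7 → word 0x0087
lvl:8 = 251 → 0xfb << 8 → word 0xfb87
word = 0xfb87 → little-endian bytes:
  [0]=0x87  [1]=0xfb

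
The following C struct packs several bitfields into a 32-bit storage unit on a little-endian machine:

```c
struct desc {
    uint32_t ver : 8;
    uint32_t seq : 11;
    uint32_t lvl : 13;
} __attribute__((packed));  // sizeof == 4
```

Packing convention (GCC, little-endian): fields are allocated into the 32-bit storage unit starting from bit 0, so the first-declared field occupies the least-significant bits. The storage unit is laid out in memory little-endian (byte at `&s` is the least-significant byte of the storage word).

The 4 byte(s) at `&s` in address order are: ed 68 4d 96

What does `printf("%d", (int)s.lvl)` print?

4809

[0]=0xed [1]=0x68 [2]=0x4d [3]=0x96 (little-endian) → word 0x964d68ed
ver:8 @ bit 0 → (0x964d68ed>>0)&0xff = 0xed
seq:11 @ bit 8 → (0x964d68ed>>8)&0x7ff = 0x568
lvl:13 @ bit 19 → (0x964d68ed>>19)&0x1fff = 0x12c9  ←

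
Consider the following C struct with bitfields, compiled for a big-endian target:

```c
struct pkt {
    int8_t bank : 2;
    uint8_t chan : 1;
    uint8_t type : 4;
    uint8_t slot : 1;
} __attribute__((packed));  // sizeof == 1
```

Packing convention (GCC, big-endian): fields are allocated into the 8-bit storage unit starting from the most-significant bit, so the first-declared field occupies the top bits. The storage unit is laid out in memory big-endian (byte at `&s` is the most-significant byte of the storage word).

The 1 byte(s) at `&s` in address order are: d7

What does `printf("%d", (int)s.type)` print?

[0]=0xd7 (big-endian) → word 0xd7
bank:2 @ bit 6 → (0xd7>>6)&0x3 = 0x3
chan:1 @ bit 5 → (0xd7>>5)&0x1 = 0x0
type:4 @ bit 1 → (0xd7>>1)&0xf = 0xb  ←
slot:1 @ bit 0 → (0xd7>>0)&0x1 = 0x1

11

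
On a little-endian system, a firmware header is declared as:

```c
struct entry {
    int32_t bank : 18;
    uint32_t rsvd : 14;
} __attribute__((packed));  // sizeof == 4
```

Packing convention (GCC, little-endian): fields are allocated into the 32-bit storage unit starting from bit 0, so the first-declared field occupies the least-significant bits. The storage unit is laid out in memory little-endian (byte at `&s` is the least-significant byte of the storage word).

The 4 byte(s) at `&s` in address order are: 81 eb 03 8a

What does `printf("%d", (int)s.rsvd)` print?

8832

[0]=0x81 [1]=0xeb [2]=0x03 [3]=0x8a (little-endian) → word 0x8a03eb81
bank:18 @ bit 0 → (0x8a03eb81>>0)&0x3ffff = 0x3eb81
rsvd:14 @ bit 18 → (0x8a03eb81>>18)&0x3fff = 0x2280  ←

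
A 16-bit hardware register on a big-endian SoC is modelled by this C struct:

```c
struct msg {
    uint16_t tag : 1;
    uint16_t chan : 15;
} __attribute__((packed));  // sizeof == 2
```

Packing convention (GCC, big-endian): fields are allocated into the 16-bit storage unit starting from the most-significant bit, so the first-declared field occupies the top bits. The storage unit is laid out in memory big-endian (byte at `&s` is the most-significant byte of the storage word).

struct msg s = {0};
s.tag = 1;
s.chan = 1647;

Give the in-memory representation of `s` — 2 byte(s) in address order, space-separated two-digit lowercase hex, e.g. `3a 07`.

86 6f

tag (1b) val=1 bits=0x1 at bit 15: 0x8000
chan (15b) val=1647 bits=0x66f at bit 0: 0x866f
word = 0x866f → big-endian bytes:
  [0]=0x86  [1]=0x6f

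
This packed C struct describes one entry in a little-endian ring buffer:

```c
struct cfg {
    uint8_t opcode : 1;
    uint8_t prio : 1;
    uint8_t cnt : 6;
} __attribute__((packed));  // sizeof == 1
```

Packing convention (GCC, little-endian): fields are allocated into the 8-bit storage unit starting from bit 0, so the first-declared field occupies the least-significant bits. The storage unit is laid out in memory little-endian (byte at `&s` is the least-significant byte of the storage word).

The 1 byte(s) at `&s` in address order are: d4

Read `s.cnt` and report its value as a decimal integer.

53

[0]=0xd4 (little-endian) → word 0xd4
opcode:1 @ bit 0 → (0xd4>>0)&0x1 = 0x0
prio:1 @ bit 1 → (0xd4>>1)&0x1 = 0x0
cnt:6 @ bit 2 → (0xd4>>2)&0x3f = 0x35  ←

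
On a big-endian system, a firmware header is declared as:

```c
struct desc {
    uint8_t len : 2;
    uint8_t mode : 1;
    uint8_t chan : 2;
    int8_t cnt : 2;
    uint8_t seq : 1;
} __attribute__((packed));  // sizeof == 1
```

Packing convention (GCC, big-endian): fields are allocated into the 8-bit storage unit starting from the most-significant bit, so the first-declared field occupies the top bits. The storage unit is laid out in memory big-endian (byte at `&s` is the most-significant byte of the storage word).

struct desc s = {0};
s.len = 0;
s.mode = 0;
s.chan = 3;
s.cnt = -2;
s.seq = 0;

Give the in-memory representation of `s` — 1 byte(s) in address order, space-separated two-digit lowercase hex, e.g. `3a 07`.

1c

len:2 = 0 → 0x0 << 6 → word 0x00
mode:1 = 0 → 0x0 << 5 → word 0x00
chan:2 = 3 → 0x3 << 3 → word 0x18
cnt:2 = -2 → 0x2 << 1 → word 0x1c
seq:1 = 0 → 0x0 << 0 → word 0x1c
word = 0x1c → big-endian bytes:
  [0]=0x1c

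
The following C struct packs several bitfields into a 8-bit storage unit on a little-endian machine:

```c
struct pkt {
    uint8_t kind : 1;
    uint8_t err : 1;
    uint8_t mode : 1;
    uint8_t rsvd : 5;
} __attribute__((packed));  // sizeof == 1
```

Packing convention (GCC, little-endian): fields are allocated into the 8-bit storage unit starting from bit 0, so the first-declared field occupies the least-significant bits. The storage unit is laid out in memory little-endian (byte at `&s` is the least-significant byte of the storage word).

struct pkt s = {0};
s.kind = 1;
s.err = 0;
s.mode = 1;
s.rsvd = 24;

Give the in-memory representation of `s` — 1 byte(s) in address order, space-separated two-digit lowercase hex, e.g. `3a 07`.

c5

[0+:1] kind=1 & 0x1 = 0x1; word=0x01
[1+:1] err=0 & 0x1 = 0x0; word=0x01
[2+:1] mode=1 & 0x1 = 0x1; word=0x05
[3+:5] rsvd=24 & 0x1f = 0x18; word=0xc5
word = 0xc5 → little-endian bytes:
  [0]=0xc5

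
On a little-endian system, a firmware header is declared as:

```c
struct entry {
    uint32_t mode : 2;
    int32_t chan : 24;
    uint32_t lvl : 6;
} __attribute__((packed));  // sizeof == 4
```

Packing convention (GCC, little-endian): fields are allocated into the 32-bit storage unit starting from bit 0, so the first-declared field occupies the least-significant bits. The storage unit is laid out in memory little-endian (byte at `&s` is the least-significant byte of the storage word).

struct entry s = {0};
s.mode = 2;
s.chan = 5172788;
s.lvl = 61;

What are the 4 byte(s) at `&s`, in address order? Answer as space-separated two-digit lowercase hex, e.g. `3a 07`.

mode:2 = 2 → 0x2 << 0 → word 0x00000002
chan:24 = 5172788 → 0x4eee34 << 2 → word 0x013bb8d2
lvl:6 = 61 → 0x3d << 26 → word 0xf53bb8d2
word = 0xf53bb8d2 → little-endian bytes:
  [0]=0xd2  [1]=0xb8  [2]=0x3b  [3]=0xf5

d2 b8 3b f5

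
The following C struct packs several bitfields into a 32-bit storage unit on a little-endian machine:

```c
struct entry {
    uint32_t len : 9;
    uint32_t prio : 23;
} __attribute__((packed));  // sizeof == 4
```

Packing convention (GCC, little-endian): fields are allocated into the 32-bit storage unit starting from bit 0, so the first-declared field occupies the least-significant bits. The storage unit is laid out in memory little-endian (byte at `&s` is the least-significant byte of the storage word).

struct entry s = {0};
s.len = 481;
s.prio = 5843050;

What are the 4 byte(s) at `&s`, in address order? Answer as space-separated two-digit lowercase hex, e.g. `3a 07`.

len (9b) val=481 bits=0x1e1 at bit 0: 0x000001e1
prio (23b) val=5843050 bits=0x59286a at bit 9: 0xb250d5e1
word = 0xb250d5e1 → little-endian bytes:
  [0]=0xe1  [1]=0xd5  [2]=0x50  [3]=0xb2

e1 d5 50 b2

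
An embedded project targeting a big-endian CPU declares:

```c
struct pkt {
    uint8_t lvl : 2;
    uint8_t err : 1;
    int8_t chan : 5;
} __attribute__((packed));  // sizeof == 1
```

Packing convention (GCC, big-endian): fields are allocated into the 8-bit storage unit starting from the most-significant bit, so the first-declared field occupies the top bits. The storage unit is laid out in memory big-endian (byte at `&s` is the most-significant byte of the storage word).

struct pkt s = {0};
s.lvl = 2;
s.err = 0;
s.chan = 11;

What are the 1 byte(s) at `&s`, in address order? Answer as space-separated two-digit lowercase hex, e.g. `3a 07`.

8b

lvl (2b) val=2 bits=0x2 at bit 6: 0x80
err (1b) val=0 bits=0x0 at bit 5: 0x80
chan (5b) val=11 bits=0xb at bit 0: 0x8b
word = 0x8b → big-endian bytes:
  [0]=0x8b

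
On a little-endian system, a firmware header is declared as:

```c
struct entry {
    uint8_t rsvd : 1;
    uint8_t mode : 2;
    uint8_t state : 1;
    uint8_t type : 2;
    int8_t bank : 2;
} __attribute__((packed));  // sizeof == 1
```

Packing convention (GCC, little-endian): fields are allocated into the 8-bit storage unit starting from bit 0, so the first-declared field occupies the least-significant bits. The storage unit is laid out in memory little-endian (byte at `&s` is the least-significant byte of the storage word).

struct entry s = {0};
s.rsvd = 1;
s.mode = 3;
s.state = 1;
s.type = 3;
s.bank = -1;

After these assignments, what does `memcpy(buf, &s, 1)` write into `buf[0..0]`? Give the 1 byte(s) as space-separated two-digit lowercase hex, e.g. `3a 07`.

ff

rsvd:1 = 1 → 0x1 << 0 → word 0x01
mode:2 = 3 → 0x3 << 1 → word 0x07
state:1 = 1 → 0x1 << 3 → word 0x0f
type:2 = 3 → 0x3 << 4 → word 0x3f
bank:2 = -1 → 0x3 << 6 → word 0xff
word = 0xff → little-endian bytes:
  [0]=0xff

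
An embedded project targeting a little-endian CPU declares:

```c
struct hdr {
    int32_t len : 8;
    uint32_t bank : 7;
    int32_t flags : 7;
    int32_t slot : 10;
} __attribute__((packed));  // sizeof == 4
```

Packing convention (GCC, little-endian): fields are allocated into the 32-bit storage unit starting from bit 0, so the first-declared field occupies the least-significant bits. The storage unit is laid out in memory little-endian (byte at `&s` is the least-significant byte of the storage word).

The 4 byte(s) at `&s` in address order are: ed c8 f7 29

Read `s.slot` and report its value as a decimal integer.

167

[0]=0xed [1]=0xc8 [2]=0xf7 [3]=0x29 (little-endian) → word 0x29f7c8ed
len [0+:8] = (word>>0) & 0xff = 237
bank [8+:7] = (word>>8) & 0x7f = 72
flags [15+:7] = (word>>15) & 0x7f = 111
slot [22+:10] = (word>>22) & 0x3ff = 167  ←
slot signed 10b, MSB=0: value = 167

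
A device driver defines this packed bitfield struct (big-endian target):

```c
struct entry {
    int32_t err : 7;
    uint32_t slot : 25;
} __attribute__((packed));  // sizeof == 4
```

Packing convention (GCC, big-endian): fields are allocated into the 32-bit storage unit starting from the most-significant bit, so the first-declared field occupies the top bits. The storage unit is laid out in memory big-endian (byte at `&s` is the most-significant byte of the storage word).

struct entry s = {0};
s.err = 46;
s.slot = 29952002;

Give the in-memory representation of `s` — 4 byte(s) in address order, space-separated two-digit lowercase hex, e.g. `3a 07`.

err:7 = 46 → 0x2e << 25 → word 0x5c000000
slot:25 = 29952002 → 0x1c90802 << 0 → word 0x5dc90802
word = 0x5dc90802 → big-endian bytes:
  [0]=0x5d  [1]=0xc9  [2]=0x08  [3]=0x02

5d c9 08 02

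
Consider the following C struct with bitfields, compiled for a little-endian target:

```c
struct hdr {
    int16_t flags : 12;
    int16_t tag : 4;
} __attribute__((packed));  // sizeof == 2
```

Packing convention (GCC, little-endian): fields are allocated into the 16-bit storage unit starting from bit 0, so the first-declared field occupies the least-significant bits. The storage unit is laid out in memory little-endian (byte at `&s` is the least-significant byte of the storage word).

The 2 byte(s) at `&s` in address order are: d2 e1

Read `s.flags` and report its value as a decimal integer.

[0]=0xd2 [1]=0xe1 (little-endian) → word 0xe1d2
flags:12 @ bit 0 → (0xe1d2>>0)&0xfff = 0x1d2  ←
tag:4 @ bit 12 → (0xe1d2>>12)&0xf = 0xe
flags signed 12b, MSB=0: value = 466

466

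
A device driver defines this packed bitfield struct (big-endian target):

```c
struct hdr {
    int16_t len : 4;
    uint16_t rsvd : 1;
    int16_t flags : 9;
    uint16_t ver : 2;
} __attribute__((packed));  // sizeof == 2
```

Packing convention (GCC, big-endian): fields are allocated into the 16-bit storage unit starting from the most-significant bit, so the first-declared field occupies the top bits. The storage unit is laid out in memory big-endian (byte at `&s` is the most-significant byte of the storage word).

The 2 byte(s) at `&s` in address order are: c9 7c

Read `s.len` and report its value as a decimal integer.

-4

[0]=0xc9 [1]=0x7c (big-endian) → word 0xc97c
len [12+:4] = (word>>12) & 0xf = 12  ←
rsvd [11+:1] = (word>>11) & 0x1 = 1
flags [2+:9] = (word>>2) & 0x1ff = 95
ver [0+:2] = (word>>0) & 0x3 = 0
len signed 4b, MSB=1: 12 - 16 = -4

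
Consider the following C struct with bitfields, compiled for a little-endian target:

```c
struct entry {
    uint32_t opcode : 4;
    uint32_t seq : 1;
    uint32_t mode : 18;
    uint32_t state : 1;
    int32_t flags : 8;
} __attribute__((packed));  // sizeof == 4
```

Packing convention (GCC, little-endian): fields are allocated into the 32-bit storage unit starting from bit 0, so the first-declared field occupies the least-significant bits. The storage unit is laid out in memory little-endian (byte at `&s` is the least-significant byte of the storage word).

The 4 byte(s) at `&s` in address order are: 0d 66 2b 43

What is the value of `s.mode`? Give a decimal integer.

[0]=0x0d [1]=0x66 [2]=0x2b [3]=0x43 (little-endian) → word 0x432b660d
opcode [0+:4] = (word>>0) & 0xf = 13
seq [4+:1] = (word>>4) & 0x1 = 0
mode [5+:18] = (word>>5) & 0x3ffff = 88880  ←
state [23+:1] = (word>>23) & 0x1 = 0
flags [24+:8] = (word>>24) & 0xff = 67

88880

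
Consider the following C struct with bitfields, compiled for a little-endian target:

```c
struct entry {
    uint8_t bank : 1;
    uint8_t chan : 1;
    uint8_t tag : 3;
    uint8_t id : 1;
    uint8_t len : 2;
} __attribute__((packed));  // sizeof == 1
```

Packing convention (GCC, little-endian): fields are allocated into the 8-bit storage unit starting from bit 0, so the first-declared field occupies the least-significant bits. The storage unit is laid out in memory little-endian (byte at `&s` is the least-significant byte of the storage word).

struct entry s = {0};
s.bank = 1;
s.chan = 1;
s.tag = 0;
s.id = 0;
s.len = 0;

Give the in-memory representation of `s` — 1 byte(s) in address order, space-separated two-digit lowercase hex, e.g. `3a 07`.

[0+:1] bank=1 & 0x1 = 0x1; word=0x01
[1+:1] chan=1 & 0x1 = 0x1; word=0x03
[2+:3] tag=0 & 0x7 = 0x0; word=0x03
[5+:1] id=0 & 0x1 = 0x0; word=0x03
[6+:2] len=0 & 0x3 = 0x0; word=0x03
word = 0x03 → little-endian bytes:
  [0]=0x03

03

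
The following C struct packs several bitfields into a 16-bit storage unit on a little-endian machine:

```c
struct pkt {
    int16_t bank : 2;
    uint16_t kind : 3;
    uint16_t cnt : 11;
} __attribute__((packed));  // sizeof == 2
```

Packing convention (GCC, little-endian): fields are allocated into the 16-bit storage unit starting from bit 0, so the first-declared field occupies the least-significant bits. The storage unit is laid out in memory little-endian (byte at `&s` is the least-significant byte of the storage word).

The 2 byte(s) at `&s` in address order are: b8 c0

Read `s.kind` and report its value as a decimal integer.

6

[0]=0xb8 [1]=0xc0 (little-endian) → word 0xc0b8
bank:2 @ bit 0 → (0xc0b8>>0)&0x3 = 0x0
kind:3 @ bit 2 → (0xc0b8>>2)&0x7 = 0x6  ←
cnt:11 @ bit 5 → (0xc0b8>>5)&0x7ff = 0x605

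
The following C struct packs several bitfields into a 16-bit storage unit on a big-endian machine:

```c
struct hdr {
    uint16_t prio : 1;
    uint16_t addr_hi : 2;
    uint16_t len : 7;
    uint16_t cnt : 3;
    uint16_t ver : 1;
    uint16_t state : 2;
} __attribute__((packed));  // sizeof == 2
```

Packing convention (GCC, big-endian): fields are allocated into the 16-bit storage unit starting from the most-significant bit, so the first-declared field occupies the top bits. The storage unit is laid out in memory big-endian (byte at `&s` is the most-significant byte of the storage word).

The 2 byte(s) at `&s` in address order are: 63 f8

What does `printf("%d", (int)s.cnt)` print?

[0]=0x63 [1]=0xf8 (big-endian) → word 0x63f8
prio [15+:1] = (word>>15) & 0x1 = 0
addr_hi [13+:2] = (word>>13) & 0x3 = 3
len [6+:7] = (word>>6) & 0x7f = 15
cnt [3+:3] = (word>>3) & 0x7 = 7  ←
ver [2+:1] = (word>>2) & 0x1 = 0
state [0+:2] = (word>>0) & 0x3 = 0

7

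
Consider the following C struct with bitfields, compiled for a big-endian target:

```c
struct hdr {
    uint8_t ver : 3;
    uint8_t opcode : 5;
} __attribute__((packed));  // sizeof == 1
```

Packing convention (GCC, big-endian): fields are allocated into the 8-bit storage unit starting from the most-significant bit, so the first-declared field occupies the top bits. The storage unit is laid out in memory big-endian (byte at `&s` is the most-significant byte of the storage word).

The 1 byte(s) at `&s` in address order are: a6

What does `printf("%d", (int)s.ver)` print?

5

[0]=0xa6 (big-endian) → word 0xa6
ver [5+:3] = (word>>5) & 0x7 = 5  ←
opcode [0+:5] = (word>>0) & 0x1f = 6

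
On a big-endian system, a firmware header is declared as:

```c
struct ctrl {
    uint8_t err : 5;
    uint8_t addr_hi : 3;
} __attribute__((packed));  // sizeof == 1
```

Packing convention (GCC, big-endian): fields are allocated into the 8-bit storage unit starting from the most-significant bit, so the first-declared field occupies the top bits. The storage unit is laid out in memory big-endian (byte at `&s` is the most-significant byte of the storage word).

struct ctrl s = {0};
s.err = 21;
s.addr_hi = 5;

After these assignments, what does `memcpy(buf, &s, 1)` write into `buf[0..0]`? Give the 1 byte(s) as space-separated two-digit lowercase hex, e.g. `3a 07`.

ad

[3+:5] err=21 & 0x1f = 0x15; word=0xa8
[0+:3] addr_hi=5 & 0x7 = 0x5; word=0xad
word = 0xad → big-endian bytes:
  [0]=0xad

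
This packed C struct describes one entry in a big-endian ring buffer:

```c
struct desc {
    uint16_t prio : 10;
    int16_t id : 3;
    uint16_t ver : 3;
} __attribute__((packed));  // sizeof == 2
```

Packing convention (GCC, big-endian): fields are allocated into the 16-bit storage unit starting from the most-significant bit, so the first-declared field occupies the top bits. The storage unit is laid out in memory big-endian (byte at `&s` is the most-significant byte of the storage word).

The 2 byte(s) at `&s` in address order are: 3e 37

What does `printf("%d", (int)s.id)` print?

-2

[0]=0x3e [1]=0x37 (big-endian) → word 0x3e37
prio [6+:10] = (word>>6) & 0x3ff = 248
id [3+:3] = (word>>3) & 0x7 = 6  ←
ver [0+:3] = (word>>0) & 0x7 = 7
id signed 3b, MSB=1: 6 - 8 = -2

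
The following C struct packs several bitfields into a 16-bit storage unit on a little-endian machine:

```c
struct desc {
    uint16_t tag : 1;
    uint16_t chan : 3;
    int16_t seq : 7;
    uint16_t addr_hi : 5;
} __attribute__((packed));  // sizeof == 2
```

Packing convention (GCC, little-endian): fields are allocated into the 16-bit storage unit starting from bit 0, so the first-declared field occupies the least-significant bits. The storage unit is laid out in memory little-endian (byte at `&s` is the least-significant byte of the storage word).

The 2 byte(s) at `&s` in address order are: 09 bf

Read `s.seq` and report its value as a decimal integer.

[0]=0x09 [1]=0xbf (little-endian) → word 0xbf09
tag:1 @ bit 0 → (0xbf09>>0)&0x1 = 0x1
chan:3 @ bit 1 → (0xbf09>>1)&0x7 = 0x4
seq:7 @ bit 4 → (0xbf09>>4)&0x7f = 0x70  ←
addr_hi:5 @ bit 11 → (0xbf09>>11)&0x1f = 0x17
seq signed 7b, MSB=1: 112 - 128 = -16

-16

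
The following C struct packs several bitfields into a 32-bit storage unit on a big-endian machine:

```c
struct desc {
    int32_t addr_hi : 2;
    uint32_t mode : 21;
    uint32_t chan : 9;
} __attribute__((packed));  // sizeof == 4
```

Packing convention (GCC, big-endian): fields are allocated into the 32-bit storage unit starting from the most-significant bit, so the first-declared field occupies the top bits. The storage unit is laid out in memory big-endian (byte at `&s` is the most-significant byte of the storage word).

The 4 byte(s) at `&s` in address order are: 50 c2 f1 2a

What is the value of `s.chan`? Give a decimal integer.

298

[0]=0x50 [1]=0xc2 [2]=0xf1 [3]=0x2a (big-endian) → word 0x50c2f12a
addr_hi [30+:2] = (word>>30) & 0x3 = 1
mode [9+:21] = (word>>9) & 0x1fffff = 549240
chan [0+:9] = (word>>0) & 0x1ff = 298  ←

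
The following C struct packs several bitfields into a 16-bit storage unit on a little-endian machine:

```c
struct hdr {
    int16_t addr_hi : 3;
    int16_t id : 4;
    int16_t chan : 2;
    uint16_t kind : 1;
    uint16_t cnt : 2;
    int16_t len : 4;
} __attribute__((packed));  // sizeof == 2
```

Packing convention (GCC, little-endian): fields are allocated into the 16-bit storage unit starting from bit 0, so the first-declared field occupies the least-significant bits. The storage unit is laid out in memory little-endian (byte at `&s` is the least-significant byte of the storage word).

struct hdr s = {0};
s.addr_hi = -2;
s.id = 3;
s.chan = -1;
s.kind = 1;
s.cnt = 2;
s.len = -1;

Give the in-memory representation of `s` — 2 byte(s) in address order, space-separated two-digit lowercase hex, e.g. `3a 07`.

9e fb

addr_hi:3 = -2 → 0x6 << 0 → word 0x0006
id:4 = 3 → 0x3 << 3 → word 0x001e
chan:2 = -1 → 0x3 << 7 → word 0x019e
kind:1 = 1 → 0x1 << 9 → word 0x039e
cnt:2 = 2 → 0x2 << 10 → word 0x0b9e
len:4 = -1 → 0xf << 12 → word 0xfb9e
word = 0xfb9e → little-endian bytes:
  [0]=0x9e  [1]=0xfb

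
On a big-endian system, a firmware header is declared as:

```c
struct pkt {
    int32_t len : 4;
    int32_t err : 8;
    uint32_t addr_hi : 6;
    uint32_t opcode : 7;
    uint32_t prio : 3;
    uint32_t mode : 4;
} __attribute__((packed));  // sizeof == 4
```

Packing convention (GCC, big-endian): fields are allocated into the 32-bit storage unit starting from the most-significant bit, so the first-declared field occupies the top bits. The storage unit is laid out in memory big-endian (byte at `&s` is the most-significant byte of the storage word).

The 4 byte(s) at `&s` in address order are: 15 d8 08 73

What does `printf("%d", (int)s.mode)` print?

3

[0]=0x15 [1]=0xd8 [2]=0x08 [3]=0x73 (big-endian) → word 0x15d80873
len:4 @ bit 28 → (0x15d80873>>28)&0xf = 0x1
err:8 @ bit 20 → (0x15d80873>>20)&0xff = 0x5d
addr_hi:6 @ bit 14 → (0x15d80873>>14)&0x3f = 0x20
opcode:7 @ bit 7 → (0x15d80873>>7)&0x7f = 0x10
prio:3 @ bit 4 → (0x15d80873>>4)&0x7 = 0x7
mode:4 @ bit 0 → (0x15d80873>>0)&0xf = 0x3  ←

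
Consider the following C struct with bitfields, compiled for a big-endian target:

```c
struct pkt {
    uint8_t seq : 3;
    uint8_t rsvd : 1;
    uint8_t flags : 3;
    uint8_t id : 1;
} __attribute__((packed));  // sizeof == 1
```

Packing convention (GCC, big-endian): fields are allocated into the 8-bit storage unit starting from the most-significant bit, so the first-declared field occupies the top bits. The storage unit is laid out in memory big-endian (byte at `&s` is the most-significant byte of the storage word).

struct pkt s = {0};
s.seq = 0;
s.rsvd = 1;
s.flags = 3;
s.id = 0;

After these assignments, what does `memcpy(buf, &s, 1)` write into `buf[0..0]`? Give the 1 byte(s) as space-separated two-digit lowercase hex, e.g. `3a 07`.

16

seq:3 = 0 → 0x0 << 5 → word 0x00
rsvd:1 = 1 → 0x1 << 4 → word 0x10
flags:3 = 3 → 0x3 << 1 → word 0x16
id:1 = 0 → 0x0 << 0 → word 0x16
word = 0x16 → big-endian bytes:
  [0]=0x16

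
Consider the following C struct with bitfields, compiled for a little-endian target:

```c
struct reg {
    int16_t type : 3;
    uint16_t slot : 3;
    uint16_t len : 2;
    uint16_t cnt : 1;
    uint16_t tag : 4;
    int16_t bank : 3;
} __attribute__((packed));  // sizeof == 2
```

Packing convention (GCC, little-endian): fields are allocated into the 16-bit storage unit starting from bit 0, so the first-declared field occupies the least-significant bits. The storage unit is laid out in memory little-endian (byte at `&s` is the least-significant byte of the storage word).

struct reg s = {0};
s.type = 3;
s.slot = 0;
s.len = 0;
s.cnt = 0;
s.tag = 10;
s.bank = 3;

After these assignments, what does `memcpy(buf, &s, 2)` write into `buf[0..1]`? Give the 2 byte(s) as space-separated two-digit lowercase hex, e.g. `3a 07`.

type (3b) val=3 bits=0x3 at bit 0: 0x0003
slot (3b) val=0 bits=0x0 at bit 3: 0x0003
len (2b) val=0 bits=0x0 at bit 6: 0x0003
cnt (1b) val=0 bits=0x0 at bit 8: 0x0003
tag (4b) val=10 bits=0xa at bit 9: 0x1403
bank (3b) val=3 bits=0x3 at bit 13: 0x7403
word = 0x7403 → little-endian bytes:
  [0]=0x03  [1]=0x74

03 74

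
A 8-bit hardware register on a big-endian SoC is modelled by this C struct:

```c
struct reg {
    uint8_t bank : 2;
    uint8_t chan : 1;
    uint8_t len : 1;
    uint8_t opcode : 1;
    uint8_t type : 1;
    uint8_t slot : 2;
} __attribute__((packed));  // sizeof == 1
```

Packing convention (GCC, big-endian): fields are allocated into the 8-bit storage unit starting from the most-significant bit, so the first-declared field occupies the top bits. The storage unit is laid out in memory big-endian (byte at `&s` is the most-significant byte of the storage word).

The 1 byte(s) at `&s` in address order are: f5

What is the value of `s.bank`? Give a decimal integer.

3

[0]=0xf5 (big-endian) → word 0xf5
bank [6+:2] = (word>>6) & 0x3 = 3  ←
chan [5+:1] = (word>>5) & 0x1 = 1
len [4+:1] = (word>>4) & 0x1 = 1
opcode [3+:1] = (word>>3) & 0x1 = 0
type [2+:1] = (word>>2) & 0x1 = 1
slot [0+:2] = (word>>0) & 0x3 = 1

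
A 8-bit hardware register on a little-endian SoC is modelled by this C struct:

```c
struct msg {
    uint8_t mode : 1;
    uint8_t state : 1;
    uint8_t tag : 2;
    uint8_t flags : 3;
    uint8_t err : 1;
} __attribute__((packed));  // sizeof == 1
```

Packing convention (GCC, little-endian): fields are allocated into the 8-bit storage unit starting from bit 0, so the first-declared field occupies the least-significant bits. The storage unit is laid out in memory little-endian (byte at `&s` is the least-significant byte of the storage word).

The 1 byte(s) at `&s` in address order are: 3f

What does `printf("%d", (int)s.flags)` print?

3

[0]=0x3f (little-endian) → word 0x3f
mode:1 @ bit 0 → (0x3f>>0)&0x1 = 0x1
state:1 @ bit 1 → (0x3f>>1)&0x1 = 0x1
tag:2 @ bit 2 → (0x3f>>2)&0x3 = 0x3
flags:3 @ bit 4 → (0x3f>>4)&0x7 = 0x3  ←
err:1 @ bit 7 → (0x3f>>7)&0x1 = 0x0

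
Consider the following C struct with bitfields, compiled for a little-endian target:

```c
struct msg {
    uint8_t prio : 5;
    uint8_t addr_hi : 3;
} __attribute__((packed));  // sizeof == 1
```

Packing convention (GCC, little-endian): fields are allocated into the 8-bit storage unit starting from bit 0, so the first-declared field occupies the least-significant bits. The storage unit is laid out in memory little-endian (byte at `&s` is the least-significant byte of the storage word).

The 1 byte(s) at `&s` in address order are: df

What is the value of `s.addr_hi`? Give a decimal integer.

[0]=0xdf (little-endian) → word 0xdf
prio:5 @ bit 0 → (0xdf>>0)&0x1f = 0x1f
addr_hi:3 @ bit 5 → (0xdf>>5)&0x7 = 0x6  ←

6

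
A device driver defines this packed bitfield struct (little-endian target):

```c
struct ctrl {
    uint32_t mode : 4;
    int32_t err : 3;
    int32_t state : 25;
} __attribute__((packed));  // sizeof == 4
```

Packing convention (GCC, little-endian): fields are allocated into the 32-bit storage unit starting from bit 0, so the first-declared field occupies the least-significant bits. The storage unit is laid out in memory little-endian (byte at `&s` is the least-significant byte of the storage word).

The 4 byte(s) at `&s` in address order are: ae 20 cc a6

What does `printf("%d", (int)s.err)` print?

[0]=0xae [1]=0x20 [2]=0xcc [3]=0xa6 (little-endian) → word 0xa6cc20ae
mode:4 @ bit 0 → (0xa6cc20ae>>0)&0xf = 0xe
err:3 @ bit 4 → (0xa6cc20ae>>4)&0x7 = 0x2  ←
state:25 @ bit 7 → (0xa6cc20ae>>7)&0x1ffffff = 0x14d9841
err signed 3b, MSB=0: value = 2

2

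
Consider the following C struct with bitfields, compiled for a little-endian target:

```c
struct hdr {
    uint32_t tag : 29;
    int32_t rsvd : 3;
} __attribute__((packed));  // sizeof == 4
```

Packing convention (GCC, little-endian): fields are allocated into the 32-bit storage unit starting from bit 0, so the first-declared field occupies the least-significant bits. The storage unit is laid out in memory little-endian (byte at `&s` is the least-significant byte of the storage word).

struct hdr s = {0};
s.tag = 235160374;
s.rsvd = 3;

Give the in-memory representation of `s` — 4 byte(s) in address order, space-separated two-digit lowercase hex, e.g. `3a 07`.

36 43 04 6e

tag:29 = 235160374 → 0xe044336 << 0 → word 0x0e044336
rsvd:3 = 3 → 0x3 << 29 → word 0x6e044336
word = 0x6e044336 → little-endian bytes:
  [0]=0x36  [1]=0x43  [2]=0x04  [3]=0x6e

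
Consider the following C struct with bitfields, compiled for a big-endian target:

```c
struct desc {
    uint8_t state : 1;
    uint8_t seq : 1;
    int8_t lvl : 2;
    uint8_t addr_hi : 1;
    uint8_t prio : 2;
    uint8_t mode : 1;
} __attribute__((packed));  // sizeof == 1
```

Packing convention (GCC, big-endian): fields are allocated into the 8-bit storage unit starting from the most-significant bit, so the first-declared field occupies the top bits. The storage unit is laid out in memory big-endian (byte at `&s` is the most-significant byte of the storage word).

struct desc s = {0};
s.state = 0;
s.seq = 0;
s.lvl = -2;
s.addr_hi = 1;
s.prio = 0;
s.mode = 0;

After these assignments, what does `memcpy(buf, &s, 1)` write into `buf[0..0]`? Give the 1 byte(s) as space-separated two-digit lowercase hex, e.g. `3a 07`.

state:1 = 0 → 0x0 << 7 → word 0x00
seq:1 = 0 → 0x0 << 6 → word 0x00
lvl:2 = -2 → 0x2 << 4 → word 0x20
addr_hi:1 = 1 → 0x1 << 3 → word 0x28
prio:2 = 0 → 0x0 << 1 → word 0x28
mode:1 = 0 → 0x0 << 0 → word 0x28
word = 0x28 → big-endian bytes:
  [0]=0x28

28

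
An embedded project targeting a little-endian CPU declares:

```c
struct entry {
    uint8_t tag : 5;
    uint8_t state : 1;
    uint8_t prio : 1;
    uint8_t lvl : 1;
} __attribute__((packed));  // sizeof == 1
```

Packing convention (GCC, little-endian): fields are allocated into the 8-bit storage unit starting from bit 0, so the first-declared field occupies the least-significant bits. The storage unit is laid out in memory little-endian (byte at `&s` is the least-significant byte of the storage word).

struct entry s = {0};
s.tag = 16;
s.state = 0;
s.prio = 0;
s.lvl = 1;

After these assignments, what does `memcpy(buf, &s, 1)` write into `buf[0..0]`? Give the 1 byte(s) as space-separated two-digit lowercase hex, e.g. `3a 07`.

90

tag (5b) val=16 bits=0x10 at bit 0: 0x10
state (1b) val=0 bits=0x0 at bit 5: 0x10
prio (1b) val=0 bits=0x0 at bit 6: 0x10
lvl (1b) val=1 bits=0x1 at bit 7: 0x90
word = 0x90 → little-endian bytes:
  [0]=0x90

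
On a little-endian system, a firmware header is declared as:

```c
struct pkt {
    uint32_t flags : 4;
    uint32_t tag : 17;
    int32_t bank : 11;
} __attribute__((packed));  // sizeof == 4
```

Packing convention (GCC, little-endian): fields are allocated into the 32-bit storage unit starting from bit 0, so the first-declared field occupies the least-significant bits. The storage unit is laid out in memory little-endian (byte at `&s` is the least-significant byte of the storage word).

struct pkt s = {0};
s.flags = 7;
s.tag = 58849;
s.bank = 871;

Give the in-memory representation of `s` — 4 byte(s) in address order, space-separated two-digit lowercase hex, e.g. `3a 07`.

flags:4 = 7 → 0x7 << 0 → word 0x00000007
tag:17 = 58849 → 0xe5e1 << 4 → word 0x000e5e17
bank:11 = 871 → 0x367 << 21 → word 0x6cee5e17
word = 0x6cee5e17 → little-endian bytes:
  [0]=0x17  [1]=0x5e  [2]=0xee  [3]=0x6c

17 5e ee 6c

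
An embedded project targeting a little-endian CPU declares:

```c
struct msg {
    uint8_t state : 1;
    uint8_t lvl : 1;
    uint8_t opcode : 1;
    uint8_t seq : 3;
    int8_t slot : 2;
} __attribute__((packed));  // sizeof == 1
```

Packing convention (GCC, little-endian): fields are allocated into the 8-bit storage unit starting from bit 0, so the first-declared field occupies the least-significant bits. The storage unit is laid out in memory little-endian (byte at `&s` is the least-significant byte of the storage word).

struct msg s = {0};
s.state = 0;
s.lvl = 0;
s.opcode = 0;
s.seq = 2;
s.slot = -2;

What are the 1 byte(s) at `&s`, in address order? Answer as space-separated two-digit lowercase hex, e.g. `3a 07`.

90

state (1b) val=0 bits=0x0 at bit 0: 0x00
lvl (1b) val=0 bits=0x0 at bit 1: 0x00
opcode (1b) val=0 bits=0x0 at bit 2: 0x00
seq (3b) val=2 bits=0x2 at bit 3: 0x10
slot (2b) val=-2 bits=0x2 at bit 6: 0x90
word = 0x90 → little-endian bytes:
  [0]=0x90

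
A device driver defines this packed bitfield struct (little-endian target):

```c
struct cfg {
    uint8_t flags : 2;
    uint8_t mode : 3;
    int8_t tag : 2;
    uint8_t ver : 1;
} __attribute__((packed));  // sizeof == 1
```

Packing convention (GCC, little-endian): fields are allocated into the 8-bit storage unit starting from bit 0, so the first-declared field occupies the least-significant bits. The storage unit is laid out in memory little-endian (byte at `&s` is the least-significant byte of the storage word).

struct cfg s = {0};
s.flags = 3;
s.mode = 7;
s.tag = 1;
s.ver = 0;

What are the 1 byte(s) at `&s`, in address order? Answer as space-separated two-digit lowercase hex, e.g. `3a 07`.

flags (2b) val=3 bits=0x3 at bit 0: 0x03
mode (3b) val=7 bits=0x7 at bit 2: 0x1f
tag (2b) val=1 bits=0x1 at bit 5: 0x3f
ver (1b) val=0 bits=0x0 at bit 7: 0x3f
word = 0x3f → little-endian bytes:
  [0]=0x3f

3f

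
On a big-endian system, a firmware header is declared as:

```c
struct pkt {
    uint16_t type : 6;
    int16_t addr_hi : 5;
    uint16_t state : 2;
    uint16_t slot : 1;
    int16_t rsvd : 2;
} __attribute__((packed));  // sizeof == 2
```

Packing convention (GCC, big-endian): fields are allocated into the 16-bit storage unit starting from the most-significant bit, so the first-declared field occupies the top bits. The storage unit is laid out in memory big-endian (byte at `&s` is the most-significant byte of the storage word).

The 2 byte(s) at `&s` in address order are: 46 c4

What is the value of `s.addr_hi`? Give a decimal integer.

[0]=0x46 [1]=0xc4 (big-endian) → word 0x46c4
type [10+:6] = (word>>10) & 0x3f = 17
addr_hi [5+:5] = (word>>5) & 0x1f = 22  ←
state [3+:2] = (word>>3) & 0x3 = 0
slot [2+:1] = (word>>2) & 0x1 = 1
rsvd [0+:2] = (word>>0) & 0x3 = 0
addr_hi signed 5b, MSB=1: 22 - 32 = -10

-10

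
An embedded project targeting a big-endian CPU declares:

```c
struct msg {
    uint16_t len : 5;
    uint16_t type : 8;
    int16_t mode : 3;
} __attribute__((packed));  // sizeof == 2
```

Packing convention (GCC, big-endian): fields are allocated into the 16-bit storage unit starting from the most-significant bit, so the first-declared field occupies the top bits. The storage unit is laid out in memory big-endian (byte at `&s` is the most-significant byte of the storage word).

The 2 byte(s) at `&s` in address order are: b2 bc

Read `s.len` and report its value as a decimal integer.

22

[0]=0xb2 [1]=0xbc (big-endian) → word 0xb2bc
len [11+:5] = (word>>11) & 0x1f = 22  ←
type [3+:8] = (word>>3) & 0xff = 87
mode [0+:3] = (word>>0) & 0x7 = 4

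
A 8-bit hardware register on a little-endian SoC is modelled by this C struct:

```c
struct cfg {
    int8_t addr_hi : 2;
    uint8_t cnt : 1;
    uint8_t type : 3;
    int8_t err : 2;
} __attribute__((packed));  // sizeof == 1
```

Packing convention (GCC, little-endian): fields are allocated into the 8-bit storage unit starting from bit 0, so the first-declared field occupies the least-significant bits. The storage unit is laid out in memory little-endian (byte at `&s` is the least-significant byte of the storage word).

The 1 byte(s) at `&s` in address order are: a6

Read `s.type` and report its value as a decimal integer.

4

[0]=0xa6 (little-endian) → word 0xa6
addr_hi [0+:2] = (word>>0) & 0x3 = 2
cnt [2+:1] = (word>>2) & 0x1 = 1
type [3+:3] = (word>>3) & 0x7 = 4  ←
err [6+:2] = (word>>6) & 0x3 = 2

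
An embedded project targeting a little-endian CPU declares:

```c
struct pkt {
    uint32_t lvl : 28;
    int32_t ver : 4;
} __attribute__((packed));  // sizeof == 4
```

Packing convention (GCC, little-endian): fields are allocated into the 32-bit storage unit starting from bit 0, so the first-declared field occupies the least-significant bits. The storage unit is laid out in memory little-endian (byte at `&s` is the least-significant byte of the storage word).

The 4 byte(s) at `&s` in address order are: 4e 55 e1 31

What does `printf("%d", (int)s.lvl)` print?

[0]=0x4e [1]=0x55 [2]=0xe1 [3]=0x31 (little-endian) → word 0x31e1554e
lvl [0+:28] = (word>>0) & 0xfffffff = 31544654  ←
ver [28+:4] = (word>>28) & 0xf = 3

31544654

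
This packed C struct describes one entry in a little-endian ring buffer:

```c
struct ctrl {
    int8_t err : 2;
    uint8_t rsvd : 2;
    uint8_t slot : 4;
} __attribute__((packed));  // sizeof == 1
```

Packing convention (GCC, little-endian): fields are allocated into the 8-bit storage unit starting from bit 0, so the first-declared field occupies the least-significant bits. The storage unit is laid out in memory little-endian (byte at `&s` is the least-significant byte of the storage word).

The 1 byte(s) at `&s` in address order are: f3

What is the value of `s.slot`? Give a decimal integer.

15

[0]=0xf3 (little-endian) → word 0xf3
err:2 @ bit 0 → (0xf3>>0)&0x3 = 0x3
rsvd:2 @ bit 2 → (0xf3>>2)&0x3 = 0x0
slot:4 @ bit 4 → (0xf3>>4)&0xf = 0xf  ←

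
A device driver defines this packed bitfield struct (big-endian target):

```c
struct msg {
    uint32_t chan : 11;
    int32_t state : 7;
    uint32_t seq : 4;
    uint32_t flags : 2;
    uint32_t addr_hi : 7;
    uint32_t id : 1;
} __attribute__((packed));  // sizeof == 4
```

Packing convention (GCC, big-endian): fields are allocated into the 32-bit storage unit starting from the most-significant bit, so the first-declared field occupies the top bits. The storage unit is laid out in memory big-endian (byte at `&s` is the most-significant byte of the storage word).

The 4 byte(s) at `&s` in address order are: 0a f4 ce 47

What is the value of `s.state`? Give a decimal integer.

-45

[0]=0x0a [1]=0xf4 [2]=0xce [3]=0x47 (big-endian) → word 0x0af4ce47
chan [21+:11] = (word>>21) & 0x7ff = 87
state [14+:7] = (word>>14) & 0x7f = 83  ←
seq [10+:4] = (word>>10) & 0xf = 3
flags [8+:2] = (word>>8) & 0x3 = 2
addr_hi [1+:7] = (word>>1) & 0x7f = 35
id [0+:1] = (word>>0) & 0x1 = 1
state signed 7b, MSB=1: 83 - 128 = -45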